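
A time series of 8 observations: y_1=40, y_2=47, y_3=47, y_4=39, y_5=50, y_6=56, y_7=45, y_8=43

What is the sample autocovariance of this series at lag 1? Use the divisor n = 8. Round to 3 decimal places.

Mean ȳ = (40 + 47 + 47 + 39 + 50 + 56 + 45 + 43)/8 = 45.8750
Deviations: -5.8750, 1.1250, 1.1250, -6.8750, 4.1250, 10.1250, -0.8750, -2.8750
Σ_{t=1}^{7}(y_t−ȳ)(y_{t+1}−ȳ) = -6.0156
γ_1 = -6.0156 / 8 = -0.752

-0.752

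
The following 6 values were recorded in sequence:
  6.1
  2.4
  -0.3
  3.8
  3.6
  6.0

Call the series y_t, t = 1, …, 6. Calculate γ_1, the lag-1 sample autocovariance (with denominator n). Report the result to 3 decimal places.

Mean ȳ = (6.1 + 2.4 − 0.3 + 3.8 + 3.6 + 6.0)/6 = 3.6000
Deviations: 2.5000, -1.2000, -3.9000, 0.2000, 0.0000, 2.4000
Σ_{t=1}^{5}(y_t−ȳ)(y_{t+1}−ȳ) = 0.9000
γ_1 = 0.9000 / 6 = 0.150

0.150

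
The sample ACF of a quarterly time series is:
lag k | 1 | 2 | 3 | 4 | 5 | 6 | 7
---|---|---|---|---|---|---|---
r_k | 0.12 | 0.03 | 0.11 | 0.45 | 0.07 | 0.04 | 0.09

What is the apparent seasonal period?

The largest autocorrelation is r_4 = 0.45; the remaining lags stay at or below 0.12.
The dominant spike at lag 4 indicates a seasonal period of 4.

4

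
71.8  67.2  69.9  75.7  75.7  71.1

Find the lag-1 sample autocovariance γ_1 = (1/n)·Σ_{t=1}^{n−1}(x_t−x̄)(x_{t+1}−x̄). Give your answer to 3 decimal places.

Mean x̄ = (71.8 + 67.2 + 69.9 + 75.7 + 75.7 + 71.1)/6 = 71.9000
Deviations: -0.1000, -4.7000, -2.0000, 3.8000, 3.8000, -0.8000
Σ_{t=1}^{5}(x_t−x̄)(x_{t+1}−x̄) = 13.6700
γ_1 = 13.6700 / 6 = 2.278

2.278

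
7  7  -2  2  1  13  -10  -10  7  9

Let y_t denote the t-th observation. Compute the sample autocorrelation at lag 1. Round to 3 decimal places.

-0.029

Mean ȳ = (7 + 7 − 2 + 2 + 1 + 13 − 10 − 10 + 7 + 9)/10 = 2.4000
Numerator Σ_{t=1}^{9}(y_t−ȳ)(y_{t+1}−ȳ) = -15.9600
Denominator Σ(y_t−ȳ)² = 548.4000
r_1 = -15.9600 / 548.4000 = -0.029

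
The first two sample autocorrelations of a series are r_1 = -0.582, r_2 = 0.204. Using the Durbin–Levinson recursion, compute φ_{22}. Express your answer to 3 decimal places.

φ_{22} = (r_2 − r_1²) / (1 − r_1²)
r_1² = (-0.582)² = 0.338724
Numerator = 0.204 − 0.3387 = -0.1347; denominator = 1 − 0.3387 = 0.6613
φ_{22} = -0.1347 / 0.6613 = -0.204

-0.204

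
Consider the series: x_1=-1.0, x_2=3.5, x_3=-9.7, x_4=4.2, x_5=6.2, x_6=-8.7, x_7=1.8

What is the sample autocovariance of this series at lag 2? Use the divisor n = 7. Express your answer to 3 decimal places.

-8.758

Mean x̄ = (-1.0 + 3.5 − 9.7 + 4.2 + 6.2 − 8.7 + 1.8)/7 = -0.5286
Σ_{t=1}^{5}(x_t−x̄)(x_{t+2}−x̄) = -61.3088
γ_2 = -61.3088 / 7 = -8.758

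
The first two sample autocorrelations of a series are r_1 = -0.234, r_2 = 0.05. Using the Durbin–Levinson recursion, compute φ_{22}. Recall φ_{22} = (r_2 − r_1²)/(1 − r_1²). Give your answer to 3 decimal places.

φ_{22} = (r_2 − r_1²) / (1 − r_1²)
r_1² = (-0.234)² = 0.054756
Numerator = 0.05 − 0.0548 = -0.0048; denominator = 1 − 0.0548 = 0.9452
φ_{22} = -0.0048 / 0.9452 = -0.005

-0.005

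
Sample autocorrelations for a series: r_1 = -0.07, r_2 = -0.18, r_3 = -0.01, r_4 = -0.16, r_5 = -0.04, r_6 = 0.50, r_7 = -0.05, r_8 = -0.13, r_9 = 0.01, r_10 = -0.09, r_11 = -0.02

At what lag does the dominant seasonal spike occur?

6

The largest autocorrelation is r_6 = 0.50; the remaining lags stay at or below 0.01.
The dominant spike at lag 6 indicates a seasonal period of 6.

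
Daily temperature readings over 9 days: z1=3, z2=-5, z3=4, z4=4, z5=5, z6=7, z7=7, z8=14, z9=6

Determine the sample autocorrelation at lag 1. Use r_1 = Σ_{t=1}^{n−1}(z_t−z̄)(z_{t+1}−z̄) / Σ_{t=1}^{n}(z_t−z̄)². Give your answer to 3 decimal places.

0.316

Mean z̄ = (3 − 5 + 4 + 4 + 5 + 7 + 7 + 14 + 6)/9 = 5.0000
Numerator Σ_{t=1}^{8}(z_t−z̄)(z_{t+1}−z̄) = 62.0000
Denominator Σ(z_t−z̄)² = 196.0000
r_1 = 62.0000 / 196.0000 = 0.316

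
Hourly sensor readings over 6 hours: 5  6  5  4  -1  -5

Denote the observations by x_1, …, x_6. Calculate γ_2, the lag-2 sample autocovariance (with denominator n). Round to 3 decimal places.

Mean x̄ = (5 + 6 + 5 + 4 − 1 − 5)/6 = 2.3333
Σ_{t=1}^{4}(x_t−x̄)(x_{t+2}−x̄) = -7.8889
γ_2 = -7.8889 / 6 = -1.315

-1.315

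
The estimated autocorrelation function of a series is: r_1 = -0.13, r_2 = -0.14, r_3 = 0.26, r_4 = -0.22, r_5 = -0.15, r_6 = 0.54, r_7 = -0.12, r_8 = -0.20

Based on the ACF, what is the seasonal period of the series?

6

The largest autocorrelation is r_6 = 0.54; the remaining lags stay at or below 0.26.
The dominant spike at lag 6 indicates a seasonal period of 6.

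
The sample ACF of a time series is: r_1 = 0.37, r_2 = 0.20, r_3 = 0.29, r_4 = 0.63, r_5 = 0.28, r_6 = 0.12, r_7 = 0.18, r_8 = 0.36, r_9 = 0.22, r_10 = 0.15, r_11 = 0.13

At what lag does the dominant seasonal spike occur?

The largest autocorrelation is r_4 = 0.63; the remaining lags stay at or below 0.37. The elevated value at lag 1 (0.37), dropping to 0.20 at lag 2, reflects decaying short-term dependence rather than seasonality.
The dominant spike at lag 4 indicates a seasonal period of 4.

4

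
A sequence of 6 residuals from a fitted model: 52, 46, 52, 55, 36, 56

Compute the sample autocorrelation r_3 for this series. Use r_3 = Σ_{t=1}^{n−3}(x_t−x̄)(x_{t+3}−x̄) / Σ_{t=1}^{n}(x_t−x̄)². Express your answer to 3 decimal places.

0.276

Mean x̄ = (52 + 46 + 52 + 55 + 36 + 56)/6 = 49.5000
Deviations from mean: 2.5000, -3.5000, 2.5000, 5.5000, -13.5000, 6.5000
Numerator Σ_{t=1}^{3}(x_t−x̄)(x_{t+3}−x̄) = 77.2500
Denominator Σ(x_t−x̄)² = 279.5000
r_3 = 77.2500 / 279.5000 = 0.276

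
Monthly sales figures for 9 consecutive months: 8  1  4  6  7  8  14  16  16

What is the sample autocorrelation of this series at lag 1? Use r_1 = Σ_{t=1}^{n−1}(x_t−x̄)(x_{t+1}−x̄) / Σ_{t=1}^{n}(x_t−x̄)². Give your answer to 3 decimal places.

0.658

Mean x̄ = (8 + 1 + 4 + 6 + 7 + 8 + 14 + 16 + 16)/9 = 8.8889
Numerator Σ_{t=1}^{8}(x_t−x̄)(x_{t+1}−x̄) = 149.2099
Denominator Σ(x_t−x̄)² = 226.8889
r_1 = 149.2099 / 226.8889 = 0.658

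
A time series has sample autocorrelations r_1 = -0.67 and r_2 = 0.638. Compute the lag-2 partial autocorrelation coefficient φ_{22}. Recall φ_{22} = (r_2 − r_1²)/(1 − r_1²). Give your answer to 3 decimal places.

0.343

φ_{22} = (r_2 − r_1²) / (1 − r_1²)
r_1² = (-0.67)² = 0.4489
Numerator = 0.638 − 0.4489 = 0.1891; denominator = 1 − 0.4489 = 0.5511
φ_{22} = 0.1891 / 0.5511 = 0.343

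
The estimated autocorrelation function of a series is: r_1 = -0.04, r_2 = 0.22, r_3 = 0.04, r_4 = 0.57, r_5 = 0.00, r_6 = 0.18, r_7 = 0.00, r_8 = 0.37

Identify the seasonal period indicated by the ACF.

4

The largest autocorrelation is r_4 = 0.57, with a weaker echo at lag 8 (0.37); the remaining lags stay at or below 0.22.
The dominant spike at lag 4 indicates a seasonal period of 4.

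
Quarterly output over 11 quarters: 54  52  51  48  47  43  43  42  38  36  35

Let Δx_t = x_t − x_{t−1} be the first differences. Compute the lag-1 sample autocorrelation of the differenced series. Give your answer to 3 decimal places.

First differences Δx: -2, -1, -3, -1, -4, 0, -1, -4, -2, -1
Mean of differences = -1.9000
Numerator Σ(Δx_t−Δx̄)(Δx_{t+1}−Δx̄) = -8.0100
Denominator Σ(Δx_t−Δx̄)² = 16.9000
r_1(Δx) = -8.0100 / 16.9000 = -0.474

-0.474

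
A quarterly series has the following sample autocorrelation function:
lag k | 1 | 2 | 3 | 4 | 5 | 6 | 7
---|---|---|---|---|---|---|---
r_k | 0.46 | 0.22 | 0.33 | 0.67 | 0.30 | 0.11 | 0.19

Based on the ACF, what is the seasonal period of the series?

4

The largest autocorrelation is r_4 = 0.67; the remaining lags stay at or below 0.46. The elevated value at lag 1 (0.46), dropping to 0.22 at lag 2, reflects decaying short-term dependence rather than seasonality.
The dominant spike at lag 4 indicates a seasonal period of 4.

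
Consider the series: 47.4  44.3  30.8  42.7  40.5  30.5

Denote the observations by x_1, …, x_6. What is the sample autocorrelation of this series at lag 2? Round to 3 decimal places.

Mean x̄ = (47.4 + 44.3 + 30.8 + 42.7 + 40.5 + 30.5)/6 = 39.3667
Deviations from mean: 8.0333, 4.9333, -8.5667, 3.3333, 1.1333, -8.8667
Σ(x_t−x̄)(x_{t+2}−x̄) = (-68.8189) + (16.4444) + (-9.7089) + (-29.5556) = -91.6389
Denominator Σ(x_t−x̄)² = 253.2733
r_2 = -91.6389 / 253.2733 = -0.362

-0.362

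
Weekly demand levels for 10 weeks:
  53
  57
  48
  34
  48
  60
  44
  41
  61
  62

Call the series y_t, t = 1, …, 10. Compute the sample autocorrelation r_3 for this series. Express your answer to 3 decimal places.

0.099

Mean ȳ = (53 + 57 + 48 + 34 + 48 + 60 + 44 + 41 + 61 + 62)/10 = 50.8000
Σ(y_t−ȳ)(y_{t+3}−ȳ) = (-36.9600) + (-17.3600) + (-25.7600) + (114.2400) + (27.4400) + (93.8400) + (-76.1600) = 79.2800
Denominator Σ(y_t−ȳ)² = 797.6000
r_3 = 79.2800 / 797.6000 = 0.099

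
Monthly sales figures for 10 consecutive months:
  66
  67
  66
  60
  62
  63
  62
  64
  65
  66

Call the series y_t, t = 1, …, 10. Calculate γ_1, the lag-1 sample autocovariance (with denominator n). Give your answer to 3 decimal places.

Mean ȳ = (66 + 67 + 66 + 60 + 62 + 63 + 62 + 64 + 65 + 66)/10 = 64.1000
Σ_{t=1}^{9}(y_t−ȳ)(y_{t+1}−ȳ) = 18.2900
γ_1 = 18.2900 / 10 = 1.829

1.829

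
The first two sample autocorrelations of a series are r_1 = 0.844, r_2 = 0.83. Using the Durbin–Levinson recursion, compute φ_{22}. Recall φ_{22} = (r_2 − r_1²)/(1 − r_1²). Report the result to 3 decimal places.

φ_{22} = (r_2 − r_1²) / (1 − r_1²)
r_1² = (0.844)² = 0.712336
Numerator = 0.83 − 0.7123 = 0.1177; denominator = 1 − 0.7123 = 0.2877
φ_{22} = 0.1177 / 0.2877 = 0.409

0.409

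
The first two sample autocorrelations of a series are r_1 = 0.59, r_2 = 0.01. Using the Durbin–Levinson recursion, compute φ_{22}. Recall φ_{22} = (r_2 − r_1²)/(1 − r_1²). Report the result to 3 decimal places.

φ_{22} = (r_2 − r_1²) / (1 − r_1²)
r_1² = (0.59)² = 0.3481
Numerator = 0.01 − 0.3481 = -0.3381; denominator = 1 − 0.3481 = 0.6519
φ_{22} = -0.3381 / 0.6519 = -0.519

-0.519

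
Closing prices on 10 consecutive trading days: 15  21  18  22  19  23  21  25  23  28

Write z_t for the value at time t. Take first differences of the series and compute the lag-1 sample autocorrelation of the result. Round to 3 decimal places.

First differences Δz: 6, -3, 4, -3, 4, -2, 4, -2, 5
Mean of differences = 1.4444
Numerator Σ(Δz_t−Δz̄)(Δz_{t+1}−Δz̄) = -92.9753
Denominator Σ(Δz_t−Δz̄)² = 116.2222
r_1(Δz) = -92.9753 / 116.2222 = -0.800

-0.800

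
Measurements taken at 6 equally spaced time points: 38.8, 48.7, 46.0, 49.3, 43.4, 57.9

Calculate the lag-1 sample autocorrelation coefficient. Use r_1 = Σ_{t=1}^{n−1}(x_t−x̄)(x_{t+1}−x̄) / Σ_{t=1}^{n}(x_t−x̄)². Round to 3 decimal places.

-0.315

Mean x̄ = (38.8 + 48.7 + 46.0 + 49.3 + 43.4 + 57.9)/6 = 47.3500
Deviations from mean: -8.5500, 1.3500, -1.3500, 1.9500, -3.9500, 10.5500
Σ(x_t−x̄)(x_{t+1}−x̄) = (-11.5425) + (-1.8225) + (-2.6325) + (-7.7025) + (-41.6725) = -65.3725
Denominator Σ(x_t−x̄)² = 207.4550
r_1 = -65.3725 / 207.4550 = -0.315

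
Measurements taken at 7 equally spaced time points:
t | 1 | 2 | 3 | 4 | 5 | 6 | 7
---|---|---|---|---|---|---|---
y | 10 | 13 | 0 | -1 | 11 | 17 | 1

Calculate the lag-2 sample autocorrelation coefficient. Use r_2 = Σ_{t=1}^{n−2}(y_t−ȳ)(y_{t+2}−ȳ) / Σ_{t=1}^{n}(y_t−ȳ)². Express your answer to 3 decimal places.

Mean ȳ = (10 + 13 + 0 − 1 + 11 + 17 + 1)/7 = 7.2857
Deviations from mean: 2.7143, 5.7143, -7.2857, -8.2857, 3.7143, 9.7143, -6.2857
Σ(y_t−ȳ)(y_{t+2}−ȳ) = (-19.7755) + (-47.3469) + (-27.0612) + (-80.4898) + (-23.3469) = -198.0204
Denominator Σ(y_t−ȳ)² = 309.4286
r_2 = -198.0204 / 309.4286 = -0.640

-0.640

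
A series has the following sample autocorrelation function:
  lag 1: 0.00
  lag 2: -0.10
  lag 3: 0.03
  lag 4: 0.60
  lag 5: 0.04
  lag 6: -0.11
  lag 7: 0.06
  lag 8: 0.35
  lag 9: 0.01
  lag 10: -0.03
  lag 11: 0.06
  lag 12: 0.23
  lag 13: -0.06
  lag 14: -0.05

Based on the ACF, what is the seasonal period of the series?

4

The largest autocorrelation is r_4 = 0.60, with weaker echoes at lags 8 (0.35) and 12 (0.23); the remaining lags stay at or below 0.06.
The dominant spike at lag 4 indicates a seasonal period of 4.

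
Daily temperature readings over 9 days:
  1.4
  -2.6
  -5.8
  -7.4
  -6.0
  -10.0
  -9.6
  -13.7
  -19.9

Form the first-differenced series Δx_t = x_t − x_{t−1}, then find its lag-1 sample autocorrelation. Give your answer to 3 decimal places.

First differences Δx: -4.0, -3.2, -1.6, 1.4, -4.0, 0.4, -4.1, -6.2
Mean of differences = -2.6625
Numerator Σ(Δx_t−Δx̄)(Δx_{t+1}−Δx̄) = -4.3827
Denominator Σ(Δx_t−Δx̄)² = 45.4588
r_1(Δx) = -4.3827 / 45.4588 = -0.096

-0.096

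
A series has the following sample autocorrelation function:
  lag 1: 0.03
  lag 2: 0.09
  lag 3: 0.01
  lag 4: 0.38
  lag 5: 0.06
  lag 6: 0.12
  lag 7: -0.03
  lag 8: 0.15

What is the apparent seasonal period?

4

The largest autocorrelation is r_4 = 0.38, with a weaker echo at lag 8 (0.15); the remaining lags stay at or below 0.12.
The dominant spike at lag 4 indicates a seasonal period of 4.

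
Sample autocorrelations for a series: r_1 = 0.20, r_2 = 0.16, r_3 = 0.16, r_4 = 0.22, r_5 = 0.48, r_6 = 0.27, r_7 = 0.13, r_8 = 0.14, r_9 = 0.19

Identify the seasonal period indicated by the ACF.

5

The largest autocorrelation is r_5 = 0.48; the remaining lags stay at or below 0.27.
The dominant spike at lag 5 indicates a seasonal period of 5.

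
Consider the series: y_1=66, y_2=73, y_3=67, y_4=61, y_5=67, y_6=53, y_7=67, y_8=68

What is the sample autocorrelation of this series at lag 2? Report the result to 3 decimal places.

-0.029

Mean ȳ = (66 + 73 + 67 + 61 + 67 + 53 + 67 + 68)/8 = 65.2500
Deviations from mean: 0.7500, 7.7500, 1.7500, -4.2500, 1.7500, -12.2500, 1.7500, 2.7500
Σ(y_t−ȳ)(y_{t+2}−ȳ) = (1.3125) + (-32.9375) + (3.0625) + (52.0625) + (3.0625) + (-33.6875) = -7.1250
Denominator Σ(y_t−ȳ)² = 245.5000
r_2 = -7.1250 / 245.5000 = -0.029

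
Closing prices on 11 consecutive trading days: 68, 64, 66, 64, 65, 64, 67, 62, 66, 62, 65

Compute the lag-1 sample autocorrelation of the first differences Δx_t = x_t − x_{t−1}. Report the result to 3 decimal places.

-0.816

First differences Δx: -4, 2, -2, 1, -1, 3, -5, 4, -4, 3
Mean of differences = -0.3000
Numerator Σ(Δx_t−Δx̄)(Δx_{t+1}−Δx̄) = -81.6900
Denominator Σ(Δx_t−Δx̄)² = 100.1000
r_1(Δx) = -81.6900 / 100.1000 = -0.816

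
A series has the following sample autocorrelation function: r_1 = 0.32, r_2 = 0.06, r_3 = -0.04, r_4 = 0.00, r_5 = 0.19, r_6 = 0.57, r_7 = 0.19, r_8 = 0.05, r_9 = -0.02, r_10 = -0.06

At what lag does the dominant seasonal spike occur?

6

The largest autocorrelation is r_6 = 0.57; the remaining lags stay at or below 0.32. The elevated value at lag 1 (0.32), dropping to 0.06 at lag 2, reflects decaying short-term dependence rather than seasonality.
The dominant spike at lag 6 indicates a seasonal period of 6.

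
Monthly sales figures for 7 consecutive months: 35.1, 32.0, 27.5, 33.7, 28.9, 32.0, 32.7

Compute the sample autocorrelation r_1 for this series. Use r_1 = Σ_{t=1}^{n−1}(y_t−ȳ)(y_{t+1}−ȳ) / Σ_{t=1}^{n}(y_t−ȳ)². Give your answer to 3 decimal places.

-0.350

Mean ȳ = (35.1 + 32.0 + 27.5 + 33.7 + 28.9 + 32.0 + 32.7)/7 = 31.7000
Deviations from mean: 3.4000, 0.3000, -4.2000, 2.0000, -2.8000, 0.3000, 1.0000
Numerator Σ_{t=1}^{6}(y_t−ȳ)(y_{t+1}−ȳ) = -14.7800
Denominator Σ(y_t−ȳ)² = 42.2200
r_1 = -14.7800 / 42.2200 = -0.350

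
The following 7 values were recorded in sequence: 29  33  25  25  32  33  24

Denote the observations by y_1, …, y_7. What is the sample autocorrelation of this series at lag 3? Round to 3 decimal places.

Mean ȳ = (29 + 33 + 25 + 25 + 32 + 33 + 24)/7 = 28.7143
Deviations from mean: 0.2857, 4.2857, -3.7143, -3.7143, 3.2857, 4.2857, -4.7143
Σ(y_t−ȳ)(y_{t+3}−ȳ) = (-1.0612) + (14.0816) + (-15.9184) + (17.5102) = 14.6122
Denominator Σ(y_t−ȳ)² = 97.4286
r_3 = 14.6122 / 97.4286 = 0.150

0.150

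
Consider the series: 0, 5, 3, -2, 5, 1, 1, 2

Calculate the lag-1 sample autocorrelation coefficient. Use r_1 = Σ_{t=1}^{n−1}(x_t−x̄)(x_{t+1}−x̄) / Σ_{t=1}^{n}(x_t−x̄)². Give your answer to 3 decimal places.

Mean x̄ = (0 + 5 + 3 − 2 + 5 + 1 + 1 + 2)/8 = 1.8750
Numerator Σ_{t=1}^{7}(x_t−x̄)(x_{t+1}−x̄) = -20.8906
Denominator Σ(x_t−x̄)² = 40.8750
r_1 = -20.8906 / 40.8750 = -0.511

-0.511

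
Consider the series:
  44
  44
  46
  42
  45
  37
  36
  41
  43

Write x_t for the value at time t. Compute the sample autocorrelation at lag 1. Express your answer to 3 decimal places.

0.333

Mean x̄ = (44 + 44 + 46 + 42 + 45 + 37 + 36 + 41 + 43)/9 = 42.0000
Numerator Σ_{t=1}^{8}(x_t−x̄)(x_{t+1}−x̄) = 32.0000
Denominator Σ(x_t−x̄)² = 96.0000
r_1 = 32.0000 / 96.0000 = 0.333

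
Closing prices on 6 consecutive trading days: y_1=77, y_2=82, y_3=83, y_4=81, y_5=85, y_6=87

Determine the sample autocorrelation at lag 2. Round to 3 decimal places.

Mean ȳ = (77 + 82 + 83 + 81 + 85 + 87)/6 = 82.5000
Deviations from mean: -5.5000, -0.5000, 0.5000, -1.5000, 2.5000, 4.5000
Numerator Σ_{t=1}^{4}(y_t−ȳ)(y_{t+2}−ȳ) = -7.5000
Denominator Σ(y_t−ȳ)² = 59.5000
r_2 = -7.5000 / 59.5000 = -0.126

-0.126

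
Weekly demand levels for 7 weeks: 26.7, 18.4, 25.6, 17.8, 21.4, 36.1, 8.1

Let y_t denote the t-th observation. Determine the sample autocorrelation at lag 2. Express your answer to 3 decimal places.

Mean ȳ = (26.7 + 18.4 + 25.6 + 17.8 + 21.4 + 36.1 + 8.1)/7 = 22.0143
Deviations from mean: 4.6857, -3.6143, 3.5857, -4.2143, -0.6143, 14.0857, -13.9143
Σ(y_t−ȳ)(y_{t+2}−ȳ) = (16.8016) + (15.2316) + (-2.2027) + (-59.3612) + (8.5473) = -20.9833
Denominator Σ(y_t−ȳ)² = 458.0286
r_2 = -20.9833 / 458.0286 = -0.046

-0.046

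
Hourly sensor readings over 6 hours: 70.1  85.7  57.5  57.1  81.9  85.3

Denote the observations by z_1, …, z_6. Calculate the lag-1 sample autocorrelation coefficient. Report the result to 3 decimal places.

-0.022

Mean z̄ = (70.1 + 85.7 + 57.5 + 57.1 + 81.9 + 85.3)/6 = 72.9333
Deviations from mean: -2.8333, 12.7667, -15.4333, -15.8333, 8.9667, 12.3667
Σ(z_t−z̄)(z_{t+1}−z̄) = (-36.1722) + (-197.0322) + (244.3611) + (-141.9722) + (110.8878) = -19.9278
Denominator Σ(z_t−z̄)² = 893.2333
r_1 = -19.9278 / 893.2333 = -0.022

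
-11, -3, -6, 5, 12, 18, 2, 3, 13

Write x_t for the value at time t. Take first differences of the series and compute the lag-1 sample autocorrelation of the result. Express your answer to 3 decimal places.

-0.119

First differences Δx: 8, -3, 11, 7, 6, -16, 1, 10
Mean of differences = 3.0000
Numerator Σ(Δx_t−Δx̄)(Δx_{t+1}−Δx̄) = -67.0000
Denominator Σ(Δx_t−Δx̄)² = 564.0000
r_1(Δx) = -67.0000 / 564.0000 = -0.119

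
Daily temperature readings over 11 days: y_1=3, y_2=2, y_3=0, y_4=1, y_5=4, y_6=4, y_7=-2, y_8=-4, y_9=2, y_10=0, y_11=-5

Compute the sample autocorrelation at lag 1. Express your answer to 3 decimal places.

0.158

Mean ȳ = (3 + 2 + 0 + 1 + 4 + 4 − 2 − 4 + 2 + 0 − 5)/11 = 0.4545
Numerator Σ_{t=1}^{10}(y_t−ȳ)(y_{t+1}−ȳ) = 14.6116
Denominator Σ(y_t−ȳ)² = 92.7273
r_1 = 14.6116 / 92.7273 = 0.158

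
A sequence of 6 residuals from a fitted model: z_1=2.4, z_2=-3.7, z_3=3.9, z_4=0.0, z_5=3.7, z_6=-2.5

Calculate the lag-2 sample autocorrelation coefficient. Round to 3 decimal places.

Mean z̄ = (2.4 − 3.7 + 3.9 + 0.0 + 3.7 − 2.5)/6 = 0.6333
Σ(z_t−z̄)(z_{t+2}−z̄) = (5.7711) + (2.7444) + (10.0178) + (1.9844) = 20.5178
Denominator Σ(z_t−z̄)² = 52.1933
r_2 = 20.5178 / 52.1933 = 0.393

0.393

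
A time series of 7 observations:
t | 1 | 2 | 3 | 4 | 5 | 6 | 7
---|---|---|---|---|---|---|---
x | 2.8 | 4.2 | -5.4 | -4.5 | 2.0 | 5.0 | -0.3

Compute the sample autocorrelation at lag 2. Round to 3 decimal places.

Mean x̄ = (2.8 + 4.2 − 5.4 − 4.5 + 2.0 + 5.0 − 0.3)/7 = 0.5429
Deviations from mean: 2.2571, 3.6571, -5.9429, -5.0429, 1.4571, 4.4571, -0.8429
Σ(x_t−x̄)(x_{t+2}−x̄) = (-13.4139) + (-18.4424) + (-8.6596) + (-22.4767) + (-1.2282) = -64.2208
Denominator Σ(x_t−x̄)² = 101.9171
r_2 = -64.2208 / 101.9171 = -0.630

-0.630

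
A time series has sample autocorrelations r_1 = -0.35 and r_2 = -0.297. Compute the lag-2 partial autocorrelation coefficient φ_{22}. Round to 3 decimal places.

φ_{22} = (r_2 − r_1²) / (1 − r_1²)
r_1² = (-0.35)² = 0.1225
Numerator = -0.297 − 0.1225 = -0.4195; denominator = 1 − 0.1225 = 0.8775
φ_{22} = -0.4195 / 0.8775 = -0.478

-0.478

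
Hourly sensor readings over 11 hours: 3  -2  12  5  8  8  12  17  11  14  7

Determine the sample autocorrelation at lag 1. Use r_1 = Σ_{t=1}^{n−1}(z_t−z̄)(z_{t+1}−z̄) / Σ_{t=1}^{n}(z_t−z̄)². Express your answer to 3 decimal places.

Mean z̄ = (3 − 2 + 12 + 5 + 8 + 8 + 12 + 17 + 11 + 14 + 7)/11 = 8.6364
Numerator Σ_{t=1}^{10}(z_t−z̄)(z_{t+1}−z̄) = 64.3223
Denominator Σ(z_t−z̄)² = 288.5455
r_1 = 64.3223 / 288.5455 = 0.223

0.223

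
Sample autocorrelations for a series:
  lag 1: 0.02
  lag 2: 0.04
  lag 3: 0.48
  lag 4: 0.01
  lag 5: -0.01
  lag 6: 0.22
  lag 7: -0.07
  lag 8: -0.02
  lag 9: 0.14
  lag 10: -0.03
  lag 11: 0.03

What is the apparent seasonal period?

The largest autocorrelation is r_3 = 0.48, with a weaker echo at lag 6 (0.22); the remaining lags stay at or below 0.14.
The dominant spike at lag 3 indicates a seasonal period of 3.

3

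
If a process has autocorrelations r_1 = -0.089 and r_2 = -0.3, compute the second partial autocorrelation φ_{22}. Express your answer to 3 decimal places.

φ_{22} = (r_2 − r_1²) / (1 − r_1²)
r_1² = (-0.089)² = 0.007921
Numerator = -0.3 − 0.0079 = -0.3079; denominator = 1 − 0.0079 = 0.9921
φ_{22} = -0.3079 / 0.9921 = -0.310

-0.310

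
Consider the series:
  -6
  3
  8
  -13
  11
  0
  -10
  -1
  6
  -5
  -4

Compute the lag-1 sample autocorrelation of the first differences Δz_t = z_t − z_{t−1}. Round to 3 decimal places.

-0.521

First differences Δz: 9, 5, -21, 24, -11, -10, 9, 7, -11, 1
Mean of differences = 0.2000
Numerator Σ(Δz_t−Δz̄)(Δz_{t+1}−Δz̄) = -831.4400
Denominator Σ(Δz_t−Δz̄)² = 1595.6000
r_1(Δz) = -831.4400 / 1595.6000 = -0.521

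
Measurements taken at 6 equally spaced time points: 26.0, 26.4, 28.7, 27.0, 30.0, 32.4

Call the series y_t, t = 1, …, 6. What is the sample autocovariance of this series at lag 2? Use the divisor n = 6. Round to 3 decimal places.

-0.504

Mean ȳ = (26.0 + 26.4 + 28.7 + 27.0 + 30.0 + 32.4)/6 = 28.4167
Deviations: -2.4167, -2.0167, 0.2833, -1.4167, 1.5833, 3.9833
Σ_{t=1}^{4}(y_t−ȳ)(y_{t+2}−ȳ) = -3.0222
γ_2 = -3.0222 / 6 = -0.504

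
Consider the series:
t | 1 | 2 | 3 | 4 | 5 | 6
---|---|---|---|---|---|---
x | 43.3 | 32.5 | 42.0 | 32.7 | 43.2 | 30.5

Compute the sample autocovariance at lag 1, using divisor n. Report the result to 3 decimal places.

Mean x̄ = (43.3 + 32.5 + 42.0 + 32.7 + 43.2 + 30.5)/6 = 37.3667
Deviations: 5.9333, -4.8667, 4.6333, -4.6667, 5.8333, -6.8667
Σ_{t=1}^{5}(x_t−x̄)(x_{t+1}−x̄) = -140.3244
γ_1 = -140.3244 / 6 = -23.387

-23.387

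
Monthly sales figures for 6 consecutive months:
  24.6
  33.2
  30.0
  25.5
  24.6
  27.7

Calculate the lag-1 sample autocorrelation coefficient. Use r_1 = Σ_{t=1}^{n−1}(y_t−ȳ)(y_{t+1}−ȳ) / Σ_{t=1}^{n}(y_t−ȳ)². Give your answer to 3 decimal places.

-0.040

Mean ȳ = (24.6 + 33.2 + 30.0 + 25.5 + 24.6 + 27.7)/6 = 27.6000
Deviations from mean: -3.0000, 5.6000, 2.4000, -2.1000, -3.0000, 0.1000
Σ(y_t−ȳ)(y_{t+1}−ȳ) = (-16.8000) + (13.4400) + (-5.0400) + (6.3000) + (-0.3000) = -2.4000
Denominator Σ(y_t−ȳ)² = 59.5400
r_1 = -2.4000 / 59.5400 = -0.040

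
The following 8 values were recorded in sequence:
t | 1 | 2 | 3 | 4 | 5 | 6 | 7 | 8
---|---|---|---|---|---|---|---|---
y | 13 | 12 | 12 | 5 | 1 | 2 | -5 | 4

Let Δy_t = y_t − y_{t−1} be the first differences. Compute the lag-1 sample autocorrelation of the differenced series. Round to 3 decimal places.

-0.375

First differences Δy: -1, 0, -7, -4, 1, -7, 9
Mean of differences = -1.2857
Numerator Σ(Δy_t−Δȳ)(Δy_{t+1}−Δȳ) = -69.5102
Denominator Σ(Δy_t−Δȳ)² = 185.4286
r_1(Δy) = -69.5102 / 185.4286 = -0.375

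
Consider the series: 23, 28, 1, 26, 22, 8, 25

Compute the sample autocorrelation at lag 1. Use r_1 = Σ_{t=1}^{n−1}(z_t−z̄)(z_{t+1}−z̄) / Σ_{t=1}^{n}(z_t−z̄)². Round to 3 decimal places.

-0.519

Mean z̄ = (23 + 28 + 1 + 26 + 22 + 8 + 25)/7 = 19.0000
Deviations from mean: 4.0000, 9.0000, -18.0000, 7.0000, 3.0000, -11.0000, 6.0000
Σ(z_t−z̄)(z_{t+1}−z̄) = (36.0000) + (-162.0000) + (-126.0000) + (21.0000) + (-33.0000) + (-66.0000) = -330.0000
Denominator Σ(z_t−z̄)² = 636.0000
r_1 = -330.0000 / 636.0000 = -0.519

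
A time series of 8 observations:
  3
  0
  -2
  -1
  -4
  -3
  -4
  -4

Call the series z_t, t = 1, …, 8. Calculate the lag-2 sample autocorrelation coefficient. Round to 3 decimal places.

0.168

Mean z̄ = (3 + 0 − 2 − 1 − 4 − 3 − 4 − 4)/8 = -1.8750
Deviations from mean: 4.8750, 1.8750, -0.1250, 0.8750, -2.1250, -1.1250, -2.1250, -2.1250
Σ(z_t−z̄)(z_{t+2}−z̄) = (-0.6094) + (1.6406) + (0.2656) + (-0.9844) + (4.5156) + (2.3906) = 7.2188
Denominator Σ(z_t−z̄)² = 42.8750
r_2 = 7.2188 / 42.8750 = 0.168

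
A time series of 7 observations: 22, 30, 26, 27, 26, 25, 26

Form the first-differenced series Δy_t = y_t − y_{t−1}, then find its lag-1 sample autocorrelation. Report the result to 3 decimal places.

First differences Δy: 8, -4, 1, -1, -1, 1
Mean of differences = 0.6667
Numerator Σ(Δy_t−Δȳ)(Δy_{t+1}−Δȳ) = -34.1111
Denominator Σ(Δy_t−Δȳ)² = 81.3333
r_1(Δy) = -34.1111 / 81.3333 = -0.419

-0.419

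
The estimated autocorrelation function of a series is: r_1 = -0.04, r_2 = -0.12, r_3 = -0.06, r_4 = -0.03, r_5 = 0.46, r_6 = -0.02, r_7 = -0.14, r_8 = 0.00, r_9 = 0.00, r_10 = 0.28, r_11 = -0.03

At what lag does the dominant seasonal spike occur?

5

The largest autocorrelation is r_5 = 0.46, with a weaker echo at lag 10 (0.28); the remaining lags stay at or below 0.00.
The dominant spike at lag 5 indicates a seasonal period of 5.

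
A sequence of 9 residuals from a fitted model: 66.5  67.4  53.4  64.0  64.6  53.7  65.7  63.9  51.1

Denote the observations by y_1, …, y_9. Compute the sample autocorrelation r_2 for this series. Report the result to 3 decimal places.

Mean ȳ = (66.5 + 67.4 + 53.4 + 64.0 + 64.6 + 53.7 + 65.7 + 63.9 + 51.1)/9 = 61.1444
Numerator Σ_{t=1}^{7}(y_t−ȳ)(y_{t+2}−ȳ) = -122.1617
Denominator Σ(y_t−ȳ)² = 332.5422
r_2 = -122.1617 / 332.5422 = -0.367

-0.367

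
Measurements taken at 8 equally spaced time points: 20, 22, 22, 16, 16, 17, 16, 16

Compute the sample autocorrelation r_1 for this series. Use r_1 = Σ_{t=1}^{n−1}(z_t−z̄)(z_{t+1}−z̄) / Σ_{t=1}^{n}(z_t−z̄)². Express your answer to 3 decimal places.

0.527

Mean z̄ = (20 + 22 + 22 + 16 + 16 + 17 + 16 + 16)/8 = 18.1250
Σ(z_t−z̄)(z_{t+1}−z̄) = (7.2656) + (15.0156) + (-8.2344) + (4.5156) + (2.3906) + (2.3906) + (4.5156) = 27.8594
Denominator Σ(z_t−z̄)² = 52.8750
r_1 = 27.8594 / 52.8750 = 0.527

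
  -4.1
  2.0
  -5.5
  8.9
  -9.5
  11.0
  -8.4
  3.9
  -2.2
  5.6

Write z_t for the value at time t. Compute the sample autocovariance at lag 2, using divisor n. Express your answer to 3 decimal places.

35.339

Mean z̄ = (-4.1 + 2.0 − 5.5 + 8.9 − 9.5 + 11.0 − 8.4 + 3.9 − 2.2 + 5.6)/10 = 0.1700
Σ_{t=1}^{8}(z_t−z̄)(z_{t+2}−z̄) = 353.3942
γ_2 = 353.3942 / 10 = 35.339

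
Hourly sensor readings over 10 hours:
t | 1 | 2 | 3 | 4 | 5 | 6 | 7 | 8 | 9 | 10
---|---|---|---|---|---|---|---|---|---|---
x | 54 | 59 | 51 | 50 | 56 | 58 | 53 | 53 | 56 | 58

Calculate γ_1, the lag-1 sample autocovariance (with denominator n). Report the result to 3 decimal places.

-0.384

Mean x̄ = (54 + 59 + 51 + 50 + 56 + 58 + 53 + 53 + 56 + 58)/10 = 54.8000
Σ_{t=1}^{9}(x_t−x̄)(x_{t+1}−x̄) = -3.8400
γ_1 = -3.8400 / 10 = -0.384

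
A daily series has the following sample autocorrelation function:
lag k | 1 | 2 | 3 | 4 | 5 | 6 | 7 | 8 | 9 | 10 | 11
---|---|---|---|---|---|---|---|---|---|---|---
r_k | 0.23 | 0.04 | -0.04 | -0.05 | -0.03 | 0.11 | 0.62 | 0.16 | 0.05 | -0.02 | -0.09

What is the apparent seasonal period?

The largest autocorrelation is r_7 = 0.62; the remaining lags stay at or below 0.23. The elevated value at lag 1 (0.23), dropping to 0.04 at lag 2, reflects decaying short-term dependence rather than seasonality.
The dominant spike at lag 7 indicates a seasonal period of 7.

7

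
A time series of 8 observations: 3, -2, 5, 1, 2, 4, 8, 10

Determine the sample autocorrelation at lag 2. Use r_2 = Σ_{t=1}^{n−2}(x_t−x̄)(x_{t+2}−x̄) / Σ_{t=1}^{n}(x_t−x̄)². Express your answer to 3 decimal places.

0.063

Mean x̄ = (3 − 2 + 5 + 1 + 2 + 4 + 8 + 10)/8 = 3.8750
Deviations from mean: -0.8750, -5.8750, 1.1250, -2.8750, -1.8750, 0.1250, 4.1250, 6.1250
Σ(x_t−x̄)(x_{t+2}−x̄) = (-0.9844) + (16.8906) + (-2.1094) + (-0.3594) + (-7.7344) + (0.7656) = 6.4688
Denominator Σ(x_t−x̄)² = 102.8750
r_2 = 6.4688 / 102.8750 = 0.063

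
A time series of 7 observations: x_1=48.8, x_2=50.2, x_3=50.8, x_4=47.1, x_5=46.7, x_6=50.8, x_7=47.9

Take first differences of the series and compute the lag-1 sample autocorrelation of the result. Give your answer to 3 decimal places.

First differences Δx: 1.4, 0.6, -3.7, -0.4, 4.1, -2.9
Mean of differences = -0.1500
Numerator Σ(Δx_t−Δx̄)(Δx_{t+1}−Δx̄) = -13.3625
Denominator Σ(Δx_t−Δx̄)² = 41.2550
r_1(Δx) = -13.3625 / 41.2550 = -0.324

-0.324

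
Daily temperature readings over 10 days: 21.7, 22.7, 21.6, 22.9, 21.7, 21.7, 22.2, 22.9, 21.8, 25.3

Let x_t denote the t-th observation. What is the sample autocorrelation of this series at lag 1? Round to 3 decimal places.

-0.229

Mean x̄ = (21.7 + 22.7 + 21.6 + 22.9 + 21.7 + 21.7 + 22.2 + 22.9 + 21.8 + 25.3)/10 = 22.4500
Numerator Σ_{t=1}^{9}(x_t−x̄)(x_{t+1}−x̄) = -2.6275
Denominator Σ(x_t−x̄)² = 11.4850
r_1 = -2.6275 / 11.4850 = -0.229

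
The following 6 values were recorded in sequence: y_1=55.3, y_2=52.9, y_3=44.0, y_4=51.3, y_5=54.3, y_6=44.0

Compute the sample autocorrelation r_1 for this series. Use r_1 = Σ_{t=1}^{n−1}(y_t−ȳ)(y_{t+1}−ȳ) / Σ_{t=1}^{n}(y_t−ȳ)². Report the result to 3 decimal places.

-0.241

Mean ȳ = (55.3 + 52.9 + 44.0 + 51.3 + 54.3 + 44.0)/6 = 50.3000
Σ(y_t−ȳ)(y_{t+1}−ȳ) = (13.0000) + (-16.3800) + (-6.3000) + (4.0000) + (-25.2000) = -30.8800
Denominator Σ(y_t−ȳ)² = 128.1400
r_1 = -30.8800 / 128.1400 = -0.241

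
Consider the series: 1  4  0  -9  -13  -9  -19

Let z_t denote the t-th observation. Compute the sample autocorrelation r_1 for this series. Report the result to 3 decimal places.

0.462

Mean z̄ = (1 + 4 + 0 − 9 − 13 − 9 − 19)/7 = -6.4286
Deviations from mean: 7.4286, 10.4286, 6.4286, -2.5714, -6.5714, -2.5714, -12.5714
Numerator Σ_{t=1}^{6}(z_t−z̄)(z_{t+1}−z̄) = 194.1020
Denominator Σ(z_t−z̄)² = 419.7143
r_1 = 194.1020 / 419.7143 = 0.462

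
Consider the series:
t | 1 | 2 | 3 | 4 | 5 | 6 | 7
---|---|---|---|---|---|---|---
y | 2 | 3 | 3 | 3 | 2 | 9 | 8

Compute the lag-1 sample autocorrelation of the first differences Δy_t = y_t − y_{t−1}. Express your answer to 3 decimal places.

First differences Δy: 1, 0, 0, -1, 7, -1
Mean of differences = 1.0000
Numerator Σ(Δy_t−Δȳ)(Δy_{t+1}−Δȳ) = -21.0000
Denominator Σ(Δy_t−Δȳ)² = 46.0000
r_1(Δy) = -21.0000 / 46.0000 = -0.457

-0.457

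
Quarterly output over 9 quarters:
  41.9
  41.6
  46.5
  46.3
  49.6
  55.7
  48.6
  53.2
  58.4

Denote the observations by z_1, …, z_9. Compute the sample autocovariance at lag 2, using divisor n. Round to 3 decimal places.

Mean z̄ = (41.9 + 41.6 + 46.5 + 46.3 + 49.6 + 55.7 + 48.6 + 53.2 + 58.4)/9 = 49.0889
Σ_{t=1}^{7}(z_t−z̄)(z_{t+2}−z̄) = 42.1131
γ_2 = 42.1131 / 9 = 4.679

4.679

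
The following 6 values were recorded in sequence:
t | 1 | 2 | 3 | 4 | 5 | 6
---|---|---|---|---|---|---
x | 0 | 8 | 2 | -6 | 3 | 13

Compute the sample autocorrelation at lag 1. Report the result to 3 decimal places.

-0.044

Mean x̄ = (0 + 8 + 2 − 6 + 3 + 13)/6 = 3.3333
Deviations from mean: -3.3333, 4.6667, -1.3333, -9.3333, -0.3333, 9.6667
Σ(x_t−x̄)(x_{t+1}−x̄) = (-15.5556) + (-6.2222) + (12.4444) + (3.1111) + (-3.2222) = -9.4444
Denominator Σ(x_t−x̄)² = 215.3333
r_1 = -9.4444 / 215.3333 = -0.044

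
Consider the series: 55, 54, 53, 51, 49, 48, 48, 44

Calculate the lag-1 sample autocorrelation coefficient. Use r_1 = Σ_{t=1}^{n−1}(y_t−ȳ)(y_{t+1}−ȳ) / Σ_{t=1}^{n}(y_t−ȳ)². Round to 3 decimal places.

0.536

Mean ȳ = (55 + 54 + 53 + 51 + 49 + 48 + 48 + 44)/8 = 50.2500
Deviations from mean: 4.7500, 3.7500, 2.7500, 0.7500, -1.2500, -2.2500, -2.2500, -6.2500
Numerator Σ_{t=1}^{7}(y_t−ȳ)(y_{t+1}−ȳ) = 51.1875
Denominator Σ(y_t−ȳ)² = 95.5000
r_1 = 51.1875 / 95.5000 = 0.536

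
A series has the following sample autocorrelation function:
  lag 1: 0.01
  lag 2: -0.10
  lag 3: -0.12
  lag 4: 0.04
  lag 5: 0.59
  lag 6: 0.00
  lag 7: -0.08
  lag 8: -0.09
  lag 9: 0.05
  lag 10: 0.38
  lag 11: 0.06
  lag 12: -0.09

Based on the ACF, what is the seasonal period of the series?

5

The largest autocorrelation is r_5 = 0.59, with a weaker echo at lag 10 (0.38); the remaining lags stay at or below 0.06.
The dominant spike at lag 5 indicates a seasonal period of 5.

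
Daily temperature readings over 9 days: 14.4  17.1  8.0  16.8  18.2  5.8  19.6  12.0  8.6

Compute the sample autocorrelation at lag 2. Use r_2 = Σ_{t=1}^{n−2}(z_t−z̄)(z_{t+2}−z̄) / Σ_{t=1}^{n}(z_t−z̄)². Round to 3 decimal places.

Mean z̄ = (14.4 + 17.1 + 8.0 + 16.8 + 18.2 + 5.8 + 19.6 + 12.0 + 8.6)/9 = 13.3889
Σ(z_t−z̄)(z_{t+2}−z̄) = (-5.4488) + (12.6590) + (-25.9265) + (-25.8865) + (29.8823) + (10.5401) + (-29.7443) = -33.9247
Denominator Σ(z_t−z̄)² = 199.6489
r_2 = -33.9247 / 199.6489 = -0.170

-0.170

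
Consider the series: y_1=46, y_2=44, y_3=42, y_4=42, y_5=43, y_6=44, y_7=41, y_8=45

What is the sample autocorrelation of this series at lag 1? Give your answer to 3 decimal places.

Mean ȳ = (46 + 44 + 42 + 42 + 43 + 44 + 41 + 45)/8 = 43.3750
Deviations from mean: 2.6250, 0.6250, -1.3750, -1.3750, -0.3750, 0.6250, -2.3750, 1.6250
Σ(y_t−ȳ)(y_{t+1}−ȳ) = (1.6406) + (-0.8594) + (1.8906) + (0.5156) + (-0.2344) + (-1.4844) + (-3.8594) = -2.3906
Denominator Σ(y_t−ȳ)² = 19.8750
r_1 = -2.3906 / 19.8750 = -0.120

-0.120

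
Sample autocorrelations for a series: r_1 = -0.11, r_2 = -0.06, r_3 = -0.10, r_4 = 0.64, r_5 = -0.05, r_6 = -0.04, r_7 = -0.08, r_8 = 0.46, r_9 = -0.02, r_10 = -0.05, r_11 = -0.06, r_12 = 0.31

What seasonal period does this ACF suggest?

4

The largest autocorrelation is r_4 = 0.64, with weaker echoes at lags 8 (0.46) and 12 (0.31); the remaining lags stay at or below -0.02.
The dominant spike at lag 4 indicates a seasonal period of 4.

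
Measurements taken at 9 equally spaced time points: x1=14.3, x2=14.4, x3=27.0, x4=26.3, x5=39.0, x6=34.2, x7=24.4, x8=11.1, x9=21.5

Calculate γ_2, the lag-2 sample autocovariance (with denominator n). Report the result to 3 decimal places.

Mean x̄ = (14.3 + 14.4 + 27.0 + 26.3 + 39.0 + 34.2 + 24.4 + 11.1 + 21.5)/9 = 23.5778
Σ_{t=1}^{7}(x_t−x̄)(x_{t+2}−x̄) = -96.6099
γ_2 = -96.6099 / 9 = -10.734

-10.734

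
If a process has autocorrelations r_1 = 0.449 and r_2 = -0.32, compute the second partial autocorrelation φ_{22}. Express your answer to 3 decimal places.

-0.653

φ_{22} = (r_2 − r_1²) / (1 − r_1²)
r_1² = (0.449)² = 0.201601
Numerator = -0.32 − 0.2016 = -0.5216; denominator = 1 − 0.2016 = 0.7984
φ_{22} = -0.5216 / 0.7984 = -0.653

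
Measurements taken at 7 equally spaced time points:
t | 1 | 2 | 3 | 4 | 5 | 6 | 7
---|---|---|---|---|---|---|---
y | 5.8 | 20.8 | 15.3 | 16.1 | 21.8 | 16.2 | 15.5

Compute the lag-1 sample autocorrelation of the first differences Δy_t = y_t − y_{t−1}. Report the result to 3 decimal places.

First differences Δy: 15.0, -5.5, 0.8, 5.7, -5.6, -0.7
Mean of differences = 1.6167
Numerator Σ(Δy_t−Δȳ)(Δy_{t+1}−Δȳ) = -105.5169
Denominator Σ(Δy_t−Δȳ)² = 304.5483
r_1(Δy) = -105.5169 / 304.5483 = -0.346

-0.346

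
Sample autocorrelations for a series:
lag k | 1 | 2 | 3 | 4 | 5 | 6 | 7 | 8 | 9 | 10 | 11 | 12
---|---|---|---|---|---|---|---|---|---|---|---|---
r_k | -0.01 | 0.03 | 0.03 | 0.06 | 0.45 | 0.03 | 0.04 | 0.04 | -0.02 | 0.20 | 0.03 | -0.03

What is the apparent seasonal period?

5

The largest autocorrelation is r_5 = 0.45, with a weaker echo at lag 10 (0.20); the remaining lags stay at or below 0.06.
The dominant spike at lag 5 indicates a seasonal period of 5.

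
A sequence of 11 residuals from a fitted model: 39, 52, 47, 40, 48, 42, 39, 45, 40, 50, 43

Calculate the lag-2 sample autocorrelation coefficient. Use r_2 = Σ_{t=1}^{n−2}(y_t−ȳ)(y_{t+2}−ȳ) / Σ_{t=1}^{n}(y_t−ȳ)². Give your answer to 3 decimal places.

Mean ȳ = (39 + 52 + 47 + 40 + 48 + 42 + 39 + 45 + 40 + 50 + 43)/11 = 44.0909
Numerator Σ_{t=1}^{9}(y_t−ȳ)(y_{t+2}−ȳ) = -18.3802
Denominator Σ(y_t−ȳ)² = 212.9091
r_2 = -18.3802 / 212.9091 = -0.086

-0.086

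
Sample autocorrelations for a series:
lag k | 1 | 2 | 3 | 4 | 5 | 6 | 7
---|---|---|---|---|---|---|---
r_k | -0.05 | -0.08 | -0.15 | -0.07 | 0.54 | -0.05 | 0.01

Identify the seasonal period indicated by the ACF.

The largest autocorrelation is r_5 = 0.54; the remaining lags stay at or below 0.01.
The dominant spike at lag 5 indicates a seasonal period of 5.

5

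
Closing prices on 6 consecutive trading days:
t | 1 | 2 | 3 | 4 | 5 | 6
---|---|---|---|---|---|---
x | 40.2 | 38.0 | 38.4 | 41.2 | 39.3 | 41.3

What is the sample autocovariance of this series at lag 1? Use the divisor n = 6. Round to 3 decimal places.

Mean x̄ = (40.2 + 38.0 + 38.4 + 41.2 + 39.3 + 41.3)/6 = 39.7333
Σ_{t=1}^{5}(x_t−x̄)(x_{t+1}−x̄) = -1.7678
γ_1 = -1.7678 / 6 = -0.295

-0.295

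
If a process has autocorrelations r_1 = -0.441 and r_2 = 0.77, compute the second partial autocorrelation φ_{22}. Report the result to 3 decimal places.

φ_{22} = (r_2 − r_1²) / (1 − r_1²)
r_1² = (-0.441)² = 0.194481
Numerator = 0.77 − 0.1945 = 0.5755; denominator = 1 − 0.1945 = 0.8055
φ_{22} = 0.5755 / 0.8055 = 0.714

0.714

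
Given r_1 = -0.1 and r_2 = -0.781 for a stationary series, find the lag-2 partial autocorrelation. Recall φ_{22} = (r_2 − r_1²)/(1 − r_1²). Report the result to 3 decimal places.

φ_{22} = (r_2 − r_1²) / (1 − r_1²)
r_1² = (-0.1)² = 0.01
Numerator = -0.781 − 0.0100 = -0.7910; denominator = 1 − 0.0100 = 0.9900
φ_{22} = -0.7910 / 0.9900 = -0.799

-0.799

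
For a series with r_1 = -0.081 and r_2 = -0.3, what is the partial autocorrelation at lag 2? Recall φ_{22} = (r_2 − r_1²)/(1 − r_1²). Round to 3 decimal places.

-0.309

φ_{22} = (r_2 − r_1²) / (1 − r_1²)
r_1² = (-0.081)² = 0.006561
Numerator = -0.3 − 0.0066 = -0.3066; denominator = 1 − 0.0066 = 0.9934
φ_{22} = -0.3066 / 0.9934 = -0.309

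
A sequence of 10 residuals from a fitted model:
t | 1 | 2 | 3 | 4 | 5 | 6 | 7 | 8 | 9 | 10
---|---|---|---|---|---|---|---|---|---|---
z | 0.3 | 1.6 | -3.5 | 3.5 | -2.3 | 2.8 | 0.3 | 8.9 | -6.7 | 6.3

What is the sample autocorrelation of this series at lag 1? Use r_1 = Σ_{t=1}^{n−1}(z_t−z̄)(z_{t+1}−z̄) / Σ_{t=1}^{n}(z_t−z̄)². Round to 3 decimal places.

-0.713

Mean z̄ = (0.3 + 1.6 − 3.5 + 3.5 − 2.3 + 2.8 + 0.3 + 8.9 − 6.7 + 6.3)/10 = 1.1200
Numerator Σ_{t=1}^{9}(z_t−z̄)(z_{t+1}−z̄) = -136.5964
Denominator Σ(z_t−z̄)² = 191.6160
r_1 = -136.5964 / 191.6160 = -0.713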